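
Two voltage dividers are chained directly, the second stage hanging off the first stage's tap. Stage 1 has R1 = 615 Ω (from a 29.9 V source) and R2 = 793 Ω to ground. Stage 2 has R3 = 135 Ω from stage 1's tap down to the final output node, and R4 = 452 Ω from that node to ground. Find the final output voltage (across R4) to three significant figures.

V_out ≈ 8.16 V

Stage 2 presents R3+R4 = 587.0 Ω as a load on stage 1's tap.
Stage 1's lower leg becomes R2‖(R3+R4) = 337.3 Ω, so V_mid = 29.9 × 337.3/952.3 = 10.59 V.
Stage 2 is itself unloaded: V_out = V_mid × R4/(R3+R4) = 10.59 × 452/587.0 = 8.16 V.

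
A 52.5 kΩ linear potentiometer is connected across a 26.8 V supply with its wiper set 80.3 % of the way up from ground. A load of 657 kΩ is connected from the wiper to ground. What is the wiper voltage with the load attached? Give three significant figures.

The wiper splits the pot into (1−α)R = 10.34 kΩ above and αR = 42.16 kΩ below.
Lower section ‖ load = 39.62 kΩ.
V_wiper = 26.8 × 39.62/(10.34 + 39.62) = 21.3 V.

V ≈ 21.3 V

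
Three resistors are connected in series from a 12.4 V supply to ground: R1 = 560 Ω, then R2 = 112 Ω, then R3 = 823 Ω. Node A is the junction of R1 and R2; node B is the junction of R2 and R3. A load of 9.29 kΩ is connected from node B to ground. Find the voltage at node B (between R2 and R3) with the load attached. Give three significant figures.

At node B, R3 is in parallel with the load: R3‖R_L = 756.0 Ω.
Below node A the resistance is R2 + (R3‖R_L) = 868.0 Ω, so V_A = 12.4 × 868.0/1428 = 7.537 V.
Then V_B = V_A × (R3‖R_L)/(R2 + R3‖R_L) = 7.537 × 756.0/868.0 = 6.56 V.

V ≈ 6.56 V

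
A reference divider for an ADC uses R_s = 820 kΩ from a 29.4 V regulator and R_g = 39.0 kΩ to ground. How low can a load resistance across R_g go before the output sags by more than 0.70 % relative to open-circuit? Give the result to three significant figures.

Output resistance R_th = R_s‖R_g = (820 × 39.0)/859.0 = 37.23 kΩ.
The fractional drop is R_th/(R_th + R_L); requiring this ≤ 0.00700 gives R_L ≥ R_th(1/0.00700 − 1) = 37.23 × 141.9 = 5.28 MΩ.

R_L(min) ≈ 5.28 MΩ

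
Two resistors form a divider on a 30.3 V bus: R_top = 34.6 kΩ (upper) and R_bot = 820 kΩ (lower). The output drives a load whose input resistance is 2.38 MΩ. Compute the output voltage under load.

V_out ≈ 28.7 V

The load sits in parallel with R_bot: R_bot‖R_L = (820 × 2380) / (820 + 2380) = 609.9 kΩ.
V_out = 30.3 × 609.9 / (34.6 + 609.9) = 30.3 × 609.9/644.5 = 28.7 V.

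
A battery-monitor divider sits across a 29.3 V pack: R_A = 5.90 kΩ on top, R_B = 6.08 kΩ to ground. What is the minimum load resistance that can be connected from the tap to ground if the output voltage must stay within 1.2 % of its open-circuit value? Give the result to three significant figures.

R_L(min) ≈ 247 kΩ

Output resistance R_th = R_A‖R_B = (5.90 × 6.08)/11.98 = 2.994 kΩ.
The fractional drop is R_th/(R_th + R_L); requiring this ≤ 0.0120 gives R_L ≥ R_th(1/0.0120 − 1) = 2.994 × 82.33 = 247 kΩ.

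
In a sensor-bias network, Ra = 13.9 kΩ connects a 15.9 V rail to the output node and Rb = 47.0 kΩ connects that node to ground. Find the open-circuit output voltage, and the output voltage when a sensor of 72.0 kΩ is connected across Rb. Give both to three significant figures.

Open-circuit: V = 15.9 × 47.0/(13.9 + 47.0) = 12.3 V.
With the load, Rb becomes Rb‖R_L = 28.44 kΩ, so V = 15.9 × 28.44/42.34 = 10.7 V.

Unloaded: 12.3 V; loaded: 10.7 V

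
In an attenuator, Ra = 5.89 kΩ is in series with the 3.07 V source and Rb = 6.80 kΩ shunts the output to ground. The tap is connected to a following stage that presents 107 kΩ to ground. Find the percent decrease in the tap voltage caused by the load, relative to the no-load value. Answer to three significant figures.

The divider's output (Thévenin) resistance is Ra‖Rb = 3.156 kΩ.
Fractional drop under load = R_th/(R_th + R_L) = 3.156 / (3.156 + 107) = 0.02865.
So the output falls by 2.87 %.

2.87 %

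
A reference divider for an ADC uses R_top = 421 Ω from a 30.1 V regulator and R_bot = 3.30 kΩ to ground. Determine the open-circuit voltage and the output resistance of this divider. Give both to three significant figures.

V_th is the open-circuit tap voltage: 30.1 × 3300/(421 + 3300) = 26.7 V.
With the supply zeroed, R_top and R_bot appear in parallel from the tap: R_th = R_top‖R_bot = (421 × 3300)/3721 = 373 Ω.

V_th = 26.7 V, R_th = 373 Ω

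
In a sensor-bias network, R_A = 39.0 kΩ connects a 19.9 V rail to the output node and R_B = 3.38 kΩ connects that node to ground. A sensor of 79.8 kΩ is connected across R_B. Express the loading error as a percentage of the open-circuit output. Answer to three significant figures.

The divider's output (Thévenin) resistance is R_A‖R_B = 3.110 kΩ.
Fractional drop under load = R_th/(R_th + R_L) = 3.110 / (3.110 + 79.8) = 0.03752.
So the output falls by 3.75 %.

3.75 %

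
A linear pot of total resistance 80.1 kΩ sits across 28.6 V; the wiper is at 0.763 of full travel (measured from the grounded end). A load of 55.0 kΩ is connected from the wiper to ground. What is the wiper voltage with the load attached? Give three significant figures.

The wiper splits the pot into (1−α)R = 18.98 kΩ above and αR = 61.12 kΩ below.
Lower section ‖ load = 28.95 kΩ.
V_wiper = 28.6 × 28.95/(18.98 + 28.95) = 17.3 V.

V ≈ 17.3 V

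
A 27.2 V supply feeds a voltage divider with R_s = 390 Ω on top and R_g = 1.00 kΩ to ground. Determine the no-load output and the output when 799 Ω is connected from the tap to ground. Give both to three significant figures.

Unloaded: 19.6 V; loaded: 14.5 V

Open-circuit: V = 27.2 × 1000/(390 + 1000) = 19.6 V.
With the load, R_g becomes R_g‖R_L = 444.1 Ω, so V = 27.2 × 444.1/834.1 = 14.5 V.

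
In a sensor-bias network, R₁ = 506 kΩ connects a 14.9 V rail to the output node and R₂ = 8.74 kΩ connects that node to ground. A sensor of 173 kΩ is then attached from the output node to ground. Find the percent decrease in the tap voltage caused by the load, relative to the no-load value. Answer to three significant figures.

4.73 %

The divider's output (Thévenin) resistance is R₁‖R₂ = 8.592 kΩ.
Fractional drop under load = R_th/(R_th + R_L) = 8.592 / (8.592 + 173) = 0.04731.
So the output falls by 4.73 %.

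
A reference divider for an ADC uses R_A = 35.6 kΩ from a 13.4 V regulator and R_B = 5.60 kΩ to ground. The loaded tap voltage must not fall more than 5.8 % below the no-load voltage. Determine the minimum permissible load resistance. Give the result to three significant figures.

Output resistance R_th = R_A‖R_B = (35.6 × 5.60)/41.20 = 4.839 kΩ.
The fractional drop is R_th/(R_th + R_L); requiring this ≤ 0.0580 gives R_L ≥ R_th(1/0.0580 − 1) = 4.839 × 16.24 = 78.6 kΩ.

R_L(min) ≈ 78.6 kΩ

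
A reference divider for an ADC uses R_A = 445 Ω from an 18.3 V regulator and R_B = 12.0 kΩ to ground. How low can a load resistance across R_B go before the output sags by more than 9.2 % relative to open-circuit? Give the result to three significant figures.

Output resistance R_th = R_A‖R_B = (445 × 12000)/12440 = 429.1 Ω.
The fractional drop is R_th/(R_th + R_L); requiring this ≤ 0.0920 gives R_L ≥ R_th(1/0.0920 − 1) = 429.1 × 9.870 = 4.23 kΩ.

R_L(min) ≈ 4.23 kΩ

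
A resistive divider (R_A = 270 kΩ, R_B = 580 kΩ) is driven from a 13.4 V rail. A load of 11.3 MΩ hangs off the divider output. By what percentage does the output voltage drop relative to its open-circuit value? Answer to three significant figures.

The divider's output (Thévenin) resistance is R_A‖R_B = 184.2 kΩ.
Fractional drop under load = R_th/(R_th + R_L) = 184.2 / (184.2 + 11300) = 0.01604.
So the output falls by 1.60 %.

1.60 %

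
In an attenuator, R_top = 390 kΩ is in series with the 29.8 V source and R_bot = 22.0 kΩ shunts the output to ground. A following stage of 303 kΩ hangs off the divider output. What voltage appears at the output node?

V_out ≈ 1.49 V

The load sits in parallel with R_bot: R_bot‖R_L = (22.0 × 303) / (22.0 + 303) = 20.51 kΩ.
V_out = 29.8 × 20.51 / (390 + 20.51) = 29.8 × 20.51/410.5 = 1.49 V.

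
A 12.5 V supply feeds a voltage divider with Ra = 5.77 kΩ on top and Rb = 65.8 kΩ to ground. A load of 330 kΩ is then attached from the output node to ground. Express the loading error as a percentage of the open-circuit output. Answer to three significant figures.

The divider's output (Thévenin) resistance is Ra‖Rb = 5.305 kΩ.
Fractional drop under load = R_th/(R_th + R_L) = 5.305 / (5.305 + 330) = 0.01582.
So the output falls by 1.58 %.

1.58 %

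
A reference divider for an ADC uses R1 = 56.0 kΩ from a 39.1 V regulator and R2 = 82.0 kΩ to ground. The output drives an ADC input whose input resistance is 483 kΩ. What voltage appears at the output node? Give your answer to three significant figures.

The load sits in parallel with R2: R2‖R_L = (82.0 × 483) / (82.0 + 483) = 70.10 kΩ.
V_out = 39.1 × 70.10 / (56.0 + 70.10) = 39.1 × 70.10/126.1 = 21.7 V.
(Unloaded it would have been 23.2 V.)

V_out ≈ 21.7 V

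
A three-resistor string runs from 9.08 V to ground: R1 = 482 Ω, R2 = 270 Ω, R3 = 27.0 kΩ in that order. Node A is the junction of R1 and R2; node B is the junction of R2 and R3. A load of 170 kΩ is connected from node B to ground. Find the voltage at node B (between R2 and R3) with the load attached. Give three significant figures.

V ≈ 8.80 V

At node B, R3 is in parallel with the load: R3‖R_L = 23300 Ω.
Below node A the resistance is R2 + (R3‖R_L) = 23570 Ω, so V_A = 9.08 × 23570/24050 = 8.898 V.
Then V_B = V_A × (R3‖R_L)/(R2 + R3‖R_L) = 8.898 × 23300/23570 = 8.80 V.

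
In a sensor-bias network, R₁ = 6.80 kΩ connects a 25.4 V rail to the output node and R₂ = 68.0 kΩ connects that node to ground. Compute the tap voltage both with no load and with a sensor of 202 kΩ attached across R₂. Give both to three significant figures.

Open-circuit: V = 25.4 × 68.0/(6.80 + 68.0) = 23.1 V.
With the load, R₂ becomes R₂‖R_L = 50.87 kΩ, so V = 25.4 × 50.87/57.67 = 22.4 V.

Unloaded: 23.1 V; loaded: 22.4 V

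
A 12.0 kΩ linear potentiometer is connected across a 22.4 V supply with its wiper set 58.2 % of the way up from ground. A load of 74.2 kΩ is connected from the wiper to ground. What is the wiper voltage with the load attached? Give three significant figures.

V ≈ 12.5 V

The wiper splits the pot into (1−α)R = 5.016 kΩ above and αR = 6.984 kΩ below.
Lower section ‖ load = 6.383 kΩ.
V_wiper = 22.4 × 6.383/(5.016 + 6.383) = 12.5 V.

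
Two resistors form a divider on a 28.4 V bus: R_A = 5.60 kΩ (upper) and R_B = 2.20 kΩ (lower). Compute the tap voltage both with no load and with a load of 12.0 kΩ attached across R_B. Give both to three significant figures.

Open-circuit: V = 28.4 × 2.20/(5.60 + 2.20) = 8.01 V.
With the load, R_B becomes R_B‖R_L = 1.859 kΩ, so V = 28.4 × 1.859/7.459 = 7.08 V.

Unloaded: 8.01 V; loaded: 7.08 V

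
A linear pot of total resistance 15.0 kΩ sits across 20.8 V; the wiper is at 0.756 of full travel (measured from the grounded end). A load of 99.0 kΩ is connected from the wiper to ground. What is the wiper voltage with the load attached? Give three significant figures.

The wiper splits the pot into (1−α)R = 3.660 kΩ above and αR = 11.34 kΩ below.
Lower section ‖ load = 10.17 kΩ.
V_wiper = 20.8 × 10.17/(3.660 + 10.17) = 15.3 V.

V ≈ 15.3 V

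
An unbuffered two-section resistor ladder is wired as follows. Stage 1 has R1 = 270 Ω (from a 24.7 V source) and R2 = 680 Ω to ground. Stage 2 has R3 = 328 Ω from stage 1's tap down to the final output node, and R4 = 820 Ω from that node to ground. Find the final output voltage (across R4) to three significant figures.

Stage 2 presents R3+R4 = 1148 Ω as a load on stage 1's tap.
Stage 1's lower leg becomes R2‖(R3+R4) = 427.0 Ω, so V_mid = 24.7 × 427.0/697.0 = 15.13 V.
Stage 2 is itself unloaded: V_out = V_mid × R4/(R3+R4) = 15.13 × 820/1148 = 10.8 V.

V_out ≈ 10.8 V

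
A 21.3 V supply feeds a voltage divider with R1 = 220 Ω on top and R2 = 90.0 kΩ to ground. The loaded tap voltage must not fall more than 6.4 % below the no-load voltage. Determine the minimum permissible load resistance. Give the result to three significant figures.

R_L(min) ≈ 3.21 kΩ

Output resistance R_th = R1‖R2 = (220 × 90000)/90220 = 219.5 Ω.
The fractional drop is R_th/(R_th + R_L); requiring this ≤ 0.0640 gives R_L ≥ R_th(1/0.0640 − 1) = 219.5 × 14.62 = 3.21 kΩ.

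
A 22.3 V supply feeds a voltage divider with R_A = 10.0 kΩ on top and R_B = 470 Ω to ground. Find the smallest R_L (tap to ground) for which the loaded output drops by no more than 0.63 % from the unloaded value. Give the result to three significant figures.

Output resistance R_th = R_A‖R_B = (10000 × 470)/10470 = 448.9 Ω.
The fractional drop is R_th/(R_th + R_L); requiring this ≤ 0.00630 gives R_L ≥ R_th(1/0.00630 − 1) = 448.9 × 157.7 = 70.8 kΩ.

R_L(min) ≈ 70.8 kΩ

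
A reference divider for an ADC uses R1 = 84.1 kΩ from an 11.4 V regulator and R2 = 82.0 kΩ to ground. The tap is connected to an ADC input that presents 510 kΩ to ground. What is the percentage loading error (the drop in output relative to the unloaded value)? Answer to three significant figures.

The divider's output (Thévenin) resistance is R1‖R2 = 41.52 kΩ.
Fractional drop under load = R_th/(R_th + R_L) = 41.52 / (41.52 + 510) = 0.07528.
So the output falls by 7.53 %.

7.53 %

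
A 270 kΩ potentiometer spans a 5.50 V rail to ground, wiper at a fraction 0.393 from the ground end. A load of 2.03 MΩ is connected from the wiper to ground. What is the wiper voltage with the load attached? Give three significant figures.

V ≈ 2.10 V

The wiper splits the pot into (1−α)R = 163.9 kΩ above and αR = 106.1 kΩ below.
Lower section ‖ load = 100.8 kΩ.
V_wiper = 5.50 × 100.8/(163.9 + 100.8) = 2.10 V.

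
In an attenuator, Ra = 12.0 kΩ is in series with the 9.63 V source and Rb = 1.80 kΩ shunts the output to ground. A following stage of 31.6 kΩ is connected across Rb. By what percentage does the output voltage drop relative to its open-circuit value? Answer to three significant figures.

The divider's output (Thévenin) resistance is Ra‖Rb = 1.565 kΩ.
Fractional drop under load = R_th/(R_th + R_L) = 1.565 / (1.565 + 31.6) = 0.04719.
So the output falls by 4.72 %.

4.72 %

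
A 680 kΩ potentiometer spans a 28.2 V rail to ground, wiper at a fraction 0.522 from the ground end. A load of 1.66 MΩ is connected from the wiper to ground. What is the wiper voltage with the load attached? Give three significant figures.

The wiper splits the pot into (1−α)R = 325.0 kΩ above and αR = 355.0 kΩ below.
Lower section ‖ load = 292.4 kΩ.
V_wiper = 28.2 × 292.4/(325.0 + 292.4) = 13.4 V.

V ≈ 13.4 V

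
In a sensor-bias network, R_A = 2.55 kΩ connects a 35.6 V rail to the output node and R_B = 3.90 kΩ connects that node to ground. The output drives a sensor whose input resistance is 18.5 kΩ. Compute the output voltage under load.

V_out ≈ 19.9 V

The load sits in parallel with R_B: R_B‖R_L = (3.90 × 18.5) / (3.90 + 18.5) = 3.221 kΩ.
V_out = 35.6 × 3.221 / (2.55 + 3.221) = 35.6 × 3.221/5.771 = 19.9 V.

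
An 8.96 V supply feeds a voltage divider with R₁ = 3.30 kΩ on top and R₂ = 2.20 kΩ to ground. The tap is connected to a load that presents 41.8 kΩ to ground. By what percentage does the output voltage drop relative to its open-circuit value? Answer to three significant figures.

3.06 %

The divider's output (Thévenin) resistance is R₁‖R₂ = 1.320 kΩ.
Fractional drop under load = R_th/(R_th + R_L) = 1.320 / (1.320 + 41.8) = 0.03061.
So the output falls by 3.06 %.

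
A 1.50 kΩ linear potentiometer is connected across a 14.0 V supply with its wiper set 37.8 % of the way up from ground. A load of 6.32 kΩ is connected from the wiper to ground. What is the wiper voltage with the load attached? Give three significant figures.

V ≈ 5.01 V

The wiper splits the pot into (1−α)R = 933.0 Ω above and αR = 567.0 Ω below.
Lower section ‖ load = 520.3 Ω.
V_wiper = 14.0 × 520.3/(933.0 + 520.3) = 5.01 V.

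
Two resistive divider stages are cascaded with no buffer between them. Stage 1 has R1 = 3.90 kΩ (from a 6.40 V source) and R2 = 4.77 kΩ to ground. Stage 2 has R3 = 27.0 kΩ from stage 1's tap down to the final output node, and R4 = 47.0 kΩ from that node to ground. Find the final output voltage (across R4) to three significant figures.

Stage 2 presents R3+R4 = 74.00 kΩ as a load on stage 1's tap.
Stage 1's lower leg becomes R2‖(R3+R4) = 4.481 kΩ, so V_mid = 6.40 × 4.481/8.381 = 3.422 V.
Stage 2 is itself unloaded: V_out = V_mid × R4/(R3+R4) = 3.422 × 47.0/74.00 = 2.17 V.

V_out ≈ 2.17 V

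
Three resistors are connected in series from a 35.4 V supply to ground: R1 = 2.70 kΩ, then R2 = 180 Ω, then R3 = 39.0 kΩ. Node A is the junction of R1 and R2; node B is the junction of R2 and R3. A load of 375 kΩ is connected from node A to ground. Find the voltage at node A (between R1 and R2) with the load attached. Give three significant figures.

V ≈ 32.9 V

Below node A the series string R2+R3 = 39180 Ω sits in parallel with the 375000 Ω load: 35470 Ω.
V_A = 35.4 × 35470/(2700 + 35470) = 32.9 V.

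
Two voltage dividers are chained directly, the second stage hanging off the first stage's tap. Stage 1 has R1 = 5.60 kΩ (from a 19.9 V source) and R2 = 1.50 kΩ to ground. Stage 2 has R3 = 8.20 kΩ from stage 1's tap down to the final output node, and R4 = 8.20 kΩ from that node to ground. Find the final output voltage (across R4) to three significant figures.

Stage 2 presents R3+R4 = 16.40 kΩ as a load on stage 1's tap.
Stage 1's lower leg becomes R2‖(R3+R4) = 1.374 kΩ, so V_mid = 19.9 × 1.374/6.974 = 3.921 V.
Stage 2 is itself unloaded: V_out = V_mid × R4/(R3+R4) = 3.921 × 8.20/16.40 = 1.96 V.

V_out ≈ 1.96 V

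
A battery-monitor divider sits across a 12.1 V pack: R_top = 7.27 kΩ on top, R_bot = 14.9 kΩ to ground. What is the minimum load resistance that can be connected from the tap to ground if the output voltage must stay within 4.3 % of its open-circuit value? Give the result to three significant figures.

Output resistance R_th = R_top‖R_bot = (7.27 × 14.9)/22.17 = 4.886 kΩ.
The fractional drop is R_th/(R_th + R_L); requiring this ≤ 0.0430 gives R_L ≥ R_th(1/0.0430 − 1) = 4.886 × 22.26 = 109 kΩ.

R_L(min) ≈ 109 kΩ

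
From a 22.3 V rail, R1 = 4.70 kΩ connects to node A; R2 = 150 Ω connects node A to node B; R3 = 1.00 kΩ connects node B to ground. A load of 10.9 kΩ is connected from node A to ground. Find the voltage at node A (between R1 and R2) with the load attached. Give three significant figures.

Below node A the series string R2+R3 = 1150 Ω sits in parallel with the 10900 Ω load: 1040 Ω.
V_A = 22.3 × 1040/(4700 + 1040) = 4.04 V.

V ≈ 4.04 V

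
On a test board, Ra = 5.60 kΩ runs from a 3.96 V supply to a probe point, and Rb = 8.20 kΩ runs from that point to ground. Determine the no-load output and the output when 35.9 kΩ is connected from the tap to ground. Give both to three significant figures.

Open-circuit: V = 3.96 × 8.20/(5.60 + 8.20) = 2.35 V.
With the load, Rb becomes Rb‖R_L = 6.675 kΩ, so V = 3.96 × 6.675/12.28 = 2.15 V.

Unloaded: 2.35 V; loaded: 2.15 V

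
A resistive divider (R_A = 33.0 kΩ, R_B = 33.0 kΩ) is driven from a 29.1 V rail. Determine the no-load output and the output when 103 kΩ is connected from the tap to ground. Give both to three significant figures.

Open-circuit: V = 29.1 × 33.0/(33.0 + 33.0) = 14.6 V.
With the load, R_B becomes R_B‖R_L = 24.99 kΩ, so V = 29.1 × 24.99/57.99 = 12.5 V.

Unloaded: 14.6 V; loaded: 12.5 V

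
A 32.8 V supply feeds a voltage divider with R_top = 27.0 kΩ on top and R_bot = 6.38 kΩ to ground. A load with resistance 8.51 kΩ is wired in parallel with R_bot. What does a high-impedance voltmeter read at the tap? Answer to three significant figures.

V_out ≈ 3.90 V

The load sits in parallel with R_bot: R_bot‖R_L = (6.38 × 8.51) / (6.38 + 8.51) = 3.646 kΩ.
V_out = 32.8 × 3.646 / (27.0 + 3.646) = 32.8 × 3.646/30.65 = 3.90 V.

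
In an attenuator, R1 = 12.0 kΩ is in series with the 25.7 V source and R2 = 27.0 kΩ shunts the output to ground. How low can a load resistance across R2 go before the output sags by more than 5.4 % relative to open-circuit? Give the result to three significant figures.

R_L(min) ≈ 146 kΩ

Output resistance R_th = R1‖R2 = (12.0 × 27.0)/39.00 = 8.308 kΩ.
The fractional drop is R_th/(R_th + R_L); requiring this ≤ 0.0540 gives R_L ≥ R_th(1/0.0540 − 1) = 8.308 × 17.52 = 146 kΩ.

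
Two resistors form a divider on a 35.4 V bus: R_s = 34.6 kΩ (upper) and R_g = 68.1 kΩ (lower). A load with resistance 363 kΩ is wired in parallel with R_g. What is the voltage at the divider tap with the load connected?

V_out ≈ 22.1 V

The load sits in parallel with R_g: R_g‖R_L = (68.1 × 363) / (68.1 + 363) = 57.34 kΩ.
V_out = 35.4 × 57.34 / (34.6 + 57.34) = 35.4 × 57.34/91.94 = 22.1 V.
(Unloaded it would have been 23.5 V.)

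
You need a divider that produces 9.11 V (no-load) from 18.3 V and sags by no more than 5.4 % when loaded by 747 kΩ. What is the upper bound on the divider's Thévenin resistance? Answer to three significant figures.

Loading drop = R_th/(R_th + R_L) ≤ 0.0540, so R_th ≤ R_L · ε/(1−ε) = 747 kΩ × 0.0540/0.9460 = 42.6 kΩ.

R_th ≤ 42.6 kΩ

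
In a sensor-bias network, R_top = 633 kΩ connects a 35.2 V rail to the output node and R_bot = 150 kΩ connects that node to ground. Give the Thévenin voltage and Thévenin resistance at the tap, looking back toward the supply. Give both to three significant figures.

V_th = 6.74 V, R_th = 121 kΩ

V_th is the open-circuit tap voltage: 35.2 × 150/(633 + 150) = 6.74 V.
With the supply zeroed, R_top and R_bot appear in parallel from the tap: R_th = R_top‖R_bot = (633 × 150)/783.0 = 121 kΩ.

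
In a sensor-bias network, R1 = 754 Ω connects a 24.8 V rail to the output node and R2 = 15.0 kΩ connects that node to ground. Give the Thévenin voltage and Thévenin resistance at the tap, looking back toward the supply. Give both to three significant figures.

V_th = 23.6 V, R_th = 718 Ω

V_th is the open-circuit tap voltage: 24.8 × 15000/(754 + 15000) = 23.6 V.
With the supply zeroed, R1 and R2 appear in parallel from the tap: R_th = R1‖R2 = (754 × 15000)/15750 = 718 Ω.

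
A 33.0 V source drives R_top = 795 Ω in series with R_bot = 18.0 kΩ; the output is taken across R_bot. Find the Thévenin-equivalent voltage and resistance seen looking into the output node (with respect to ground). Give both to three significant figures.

V_th is the open-circuit tap voltage: 33.0 × 18000/(795 + 18000) = 31.6 V.
With the supply zeroed, R_top and R_bot appear in parallel from the tap: R_th = R_top‖R_bot = (795 × 18000)/18800 = 761 Ω.

V_th = 31.6 V, R_th = 761 Ω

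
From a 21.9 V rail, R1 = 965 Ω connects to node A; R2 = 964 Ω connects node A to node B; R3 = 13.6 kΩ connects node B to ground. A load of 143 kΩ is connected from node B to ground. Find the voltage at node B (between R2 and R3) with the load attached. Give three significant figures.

At node B, R3 is in parallel with the load: R3‖R_L = 12420 Ω.
Below node A the resistance is R2 + (R3‖R_L) = 13380 Ω, so V_A = 21.9 × 13380/14350 = 20.43 V.
Then V_B = V_A × (R3‖R_L)/(R2 + R3‖R_L) = 20.43 × 12420/13380 = 19.0 V.

V ≈ 19.0 V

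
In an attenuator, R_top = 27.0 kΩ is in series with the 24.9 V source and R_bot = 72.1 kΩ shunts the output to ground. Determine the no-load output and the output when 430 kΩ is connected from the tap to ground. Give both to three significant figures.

Open-circuit: V = 24.9 × 72.1/(27.0 + 72.1) = 18.1 V.
With the load, R_bot becomes R_bot‖R_L = 61.75 kΩ, so V = 24.9 × 61.75/88.75 = 17.3 V.

Unloaded: 18.1 V; loaded: 17.3 V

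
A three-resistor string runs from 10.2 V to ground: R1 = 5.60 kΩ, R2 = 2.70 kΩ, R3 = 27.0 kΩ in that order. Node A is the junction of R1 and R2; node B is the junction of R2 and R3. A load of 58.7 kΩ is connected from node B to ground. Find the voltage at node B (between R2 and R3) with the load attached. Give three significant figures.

At node B, R3 is in parallel with the load: R3‖R_L = 18.49 kΩ.
Below node A the resistance is R2 + (R3‖R_L) = 21.19 kΩ, so V_A = 10.2 × 21.19/26.79 = 8.068 V.
Then V_B = V_A × (R3‖R_L)/(R2 + R3‖R_L) = 8.068 × 18.49/21.19 = 7.04 V.

V ≈ 7.04 V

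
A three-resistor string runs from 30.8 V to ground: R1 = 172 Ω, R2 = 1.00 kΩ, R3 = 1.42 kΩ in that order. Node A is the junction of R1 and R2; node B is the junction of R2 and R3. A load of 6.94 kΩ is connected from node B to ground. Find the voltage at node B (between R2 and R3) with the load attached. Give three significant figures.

At node B, R3 is in parallel with the load: R3‖R_L = 1179 Ω.
Below node A the resistance is R2 + (R3‖R_L) = 2179 Ω, so V_A = 30.8 × 2179/2351 = 28.55 V.
Then V_B = V_A × (R3‖R_L)/(R2 + R3‖R_L) = 28.55 × 1179/2179 = 15.4 V.

V ≈ 15.4 V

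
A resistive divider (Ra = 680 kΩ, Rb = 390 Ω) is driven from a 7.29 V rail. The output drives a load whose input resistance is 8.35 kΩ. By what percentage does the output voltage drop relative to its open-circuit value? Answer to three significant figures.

4.46 %

The divider's output (Thévenin) resistance is Ra‖Rb = 389.8 Ω.
Fractional drop under load = R_th/(R_th + R_L) = 389.8 / (389.8 + 8350) = 0.04460.
So the output falls by 4.46 %.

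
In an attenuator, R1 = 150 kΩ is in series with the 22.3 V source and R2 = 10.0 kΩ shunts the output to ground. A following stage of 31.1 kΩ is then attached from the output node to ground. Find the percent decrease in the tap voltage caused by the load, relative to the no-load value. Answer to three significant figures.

The divider's output (Thévenin) resistance is R1‖R2 = 9.375 kΩ.
Fractional drop under load = R_th/(R_th + R_L) = 9.375 / (9.375 + 31.1) = 0.2316.
So the output falls by 23.2 %.

23.2 %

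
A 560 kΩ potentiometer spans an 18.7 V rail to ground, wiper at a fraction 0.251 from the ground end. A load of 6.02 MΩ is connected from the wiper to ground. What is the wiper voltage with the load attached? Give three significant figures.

V ≈ 4.61 V

The wiper splits the pot into (1−α)R = 419.4 kΩ above and αR = 140.6 kΩ below.
Lower section ‖ load = 137.4 kΩ.
V_wiper = 18.7 × 137.4/(419.4 + 137.4) = 4.61 V.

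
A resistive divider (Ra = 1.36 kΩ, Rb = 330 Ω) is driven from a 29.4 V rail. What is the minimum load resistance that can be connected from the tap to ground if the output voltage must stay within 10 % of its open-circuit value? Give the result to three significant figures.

R_L(min) ≈ 2.39 kΩ

Output resistance R_th = Ra‖Rb = (1360 × 330)/1690 = 265.6 Ω.
The fractional drop is R_th/(R_th + R_L); requiring this ≤ 0.100 gives R_L ≥ R_th(1/0.100 − 1) = 265.6 × 9.000 = 2.39 kΩ.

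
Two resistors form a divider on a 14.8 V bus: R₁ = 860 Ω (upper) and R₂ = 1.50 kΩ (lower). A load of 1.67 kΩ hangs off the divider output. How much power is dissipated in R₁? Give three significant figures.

P ≈ 69.2 mW

Total resistance from the source is R₁ + (R₂‖R_L) = 1650 Ω, so I = 14.8/1650 Ω = 8.968 mA.
P = I²·R₁ = (8.968 mA)² × 860 Ω = 69.2 mW.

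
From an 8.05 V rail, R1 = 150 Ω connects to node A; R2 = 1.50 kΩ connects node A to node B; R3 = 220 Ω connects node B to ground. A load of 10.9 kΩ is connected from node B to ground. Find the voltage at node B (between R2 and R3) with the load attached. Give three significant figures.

At node B, R3 is in parallel with the load: R3‖R_L = 215.6 Ω.
Below node A the resistance is R2 + (R3‖R_L) = 1716 Ω, so V_A = 8.05 × 1716/1866 = 7.403 V.
Then V_B = V_A × (R3‖R_L)/(R2 + R3‖R_L) = 7.403 × 215.6/1716 = 0.930 V.

V ≈ 0.930 V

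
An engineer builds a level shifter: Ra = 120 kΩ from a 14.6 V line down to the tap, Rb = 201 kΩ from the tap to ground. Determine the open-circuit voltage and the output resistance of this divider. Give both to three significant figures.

V_th = 9.14 V, R_th = 75.1 kΩ

V_th is the open-circuit tap voltage: 14.6 × 201/(120 + 201) = 9.14 V.
With the supply zeroed, Ra and Rb appear in parallel from the tap: R_th = Ra‖Rb = (120 × 201)/321.0 = 75.1 kΩ.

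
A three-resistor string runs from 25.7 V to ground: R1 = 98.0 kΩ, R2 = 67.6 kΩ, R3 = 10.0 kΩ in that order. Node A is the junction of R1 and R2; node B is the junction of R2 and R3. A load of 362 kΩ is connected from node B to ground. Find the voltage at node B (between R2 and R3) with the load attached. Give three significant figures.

V ≈ 1.43 V

At node B, R3 is in parallel with the load: R3‖R_L = 9.731 kΩ.
Below node A the resistance is R2 + (R3‖R_L) = 77.33 kΩ, so V_A = 25.7 × 77.33/175.3 = 11.34 V.
Then V_B = V_A × (R3‖R_L)/(R2 + R3‖R_L) = 11.34 × 9.731/77.33 = 1.43 V.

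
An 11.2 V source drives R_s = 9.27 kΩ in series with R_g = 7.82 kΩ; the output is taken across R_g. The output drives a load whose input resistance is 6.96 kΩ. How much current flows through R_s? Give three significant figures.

R_g‖R_L = 3.682 kΩ, so the source sees R_s + R_g‖R_L = 12.95 kΩ.
I = 11.2 V / 12.95 kΩ = 0.865 mA.

I ≈ 0.865 mA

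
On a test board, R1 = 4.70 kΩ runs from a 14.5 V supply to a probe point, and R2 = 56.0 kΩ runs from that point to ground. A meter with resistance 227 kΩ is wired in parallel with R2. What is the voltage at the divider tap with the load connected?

V_out ≈ 13.1 V

The load sits in parallel with R2: R2‖R_L = (56.0 × 227) / (56.0 + 227) = 44.92 kΩ.
V_out = 14.5 × 44.92 / (4.70 + 44.92) = 14.5 × 44.92/49.62 = 13.1 V.
(Unloaded it would have been 13.4 V.)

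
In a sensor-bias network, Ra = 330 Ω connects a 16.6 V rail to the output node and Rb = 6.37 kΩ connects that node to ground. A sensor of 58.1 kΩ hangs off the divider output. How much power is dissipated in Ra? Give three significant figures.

Total resistance from the source is Ra + (Rb‖R_L) = 6071 Ω, so I = 16.6/6071 Ω = 2.734 mA.
P = I²·Ra = (2.734 mA)² × 330 Ω = 2.47 mW.

P ≈ 2.47 mW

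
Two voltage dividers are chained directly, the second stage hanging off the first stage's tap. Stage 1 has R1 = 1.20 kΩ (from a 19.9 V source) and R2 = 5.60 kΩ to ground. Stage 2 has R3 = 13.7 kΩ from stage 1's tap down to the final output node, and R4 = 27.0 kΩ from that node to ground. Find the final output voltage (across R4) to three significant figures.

V_out ≈ 10.6 V

Stage 2 presents R3+R4 = 40.70 kΩ as a load on stage 1's tap.
Stage 1's lower leg becomes R2‖(R3+R4) = 4.923 kΩ, so V_mid = 19.9 × 4.923/6.123 = 16.00 V.
Stage 2 is itself unloaded: V_out = V_mid × R4/(R3+R4) = 16.00 × 27.0/40.70 = 10.6 V.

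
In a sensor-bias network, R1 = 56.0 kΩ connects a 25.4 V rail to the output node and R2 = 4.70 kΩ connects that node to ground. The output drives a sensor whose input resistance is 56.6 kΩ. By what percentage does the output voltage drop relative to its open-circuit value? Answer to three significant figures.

The divider's output (Thévenin) resistance is R1‖R2 = 4.336 kΩ.
Fractional drop under load = R_th/(R_th + R_L) = 4.336 / (4.336 + 56.6) = 0.07116.
So the output falls by 7.12 %.

7.12 %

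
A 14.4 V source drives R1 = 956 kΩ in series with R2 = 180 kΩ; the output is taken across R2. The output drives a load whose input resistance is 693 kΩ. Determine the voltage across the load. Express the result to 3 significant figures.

V_out ≈ 1.87 V

The load sits in parallel with R2: R2‖R_L = (180 × 693) / (180 + 693) = 142.9 kΩ.
V_out = 14.4 × 142.9 / (956 + 142.9) = 14.4 × 142.9/1099 = 1.87 V.
(Unloaded it would have been 2.28 V.)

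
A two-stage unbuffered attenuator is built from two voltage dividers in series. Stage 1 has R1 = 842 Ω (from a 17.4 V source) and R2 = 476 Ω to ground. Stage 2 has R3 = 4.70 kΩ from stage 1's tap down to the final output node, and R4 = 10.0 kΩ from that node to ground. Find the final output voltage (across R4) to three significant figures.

Stage 2 presents R3+R4 = 14700 Ω as a load on stage 1's tap.
Stage 1's lower leg becomes R2‖(R3+R4) = 461.1 Ω, so V_mid = 17.4 × 461.1/1303 = 6.157 V.
Stage 2 is itself unloaded: V_out = V_mid × R4/(R3+R4) = 6.157 × 10000/14700 = 4.19 V.

V_out ≈ 4.19 V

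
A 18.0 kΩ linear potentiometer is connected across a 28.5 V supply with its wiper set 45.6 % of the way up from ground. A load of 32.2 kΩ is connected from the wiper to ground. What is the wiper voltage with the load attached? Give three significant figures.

V ≈ 11.4 V

The wiper splits the pot into (1−α)R = 9.792 kΩ above and αR = 8.208 kΩ below.
Lower section ‖ load = 6.541 kΩ.
V_wiper = 28.5 × 6.541/(9.792 + 6.541) = 11.4 V.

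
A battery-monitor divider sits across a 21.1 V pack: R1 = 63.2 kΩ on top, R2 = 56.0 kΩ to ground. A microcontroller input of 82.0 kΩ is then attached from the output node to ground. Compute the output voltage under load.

The load sits in parallel with R2: R2‖R_L = (56.0 × 82.0) / (56.0 + 82.0) = 33.28 kΩ.
V_out = 21.1 × 33.28 / (63.2 + 33.28) = 21.1 × 33.28/96.48 = 7.28 V.

V_out ≈ 7.28 V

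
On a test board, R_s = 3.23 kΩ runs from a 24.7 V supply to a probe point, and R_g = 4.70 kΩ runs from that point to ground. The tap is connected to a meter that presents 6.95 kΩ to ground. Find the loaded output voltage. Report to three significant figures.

The load sits in parallel with R_g: R_g‖R_L = (4.70 × 6.95) / (4.70 + 6.95) = 2.804 kΩ.
V_out = 24.7 × 2.804 / (3.23 + 2.804) = 24.7 × 2.804/6.034 = 11.5 V.
(Unloaded it would have been 14.6 V.)

V_out ≈ 11.5 V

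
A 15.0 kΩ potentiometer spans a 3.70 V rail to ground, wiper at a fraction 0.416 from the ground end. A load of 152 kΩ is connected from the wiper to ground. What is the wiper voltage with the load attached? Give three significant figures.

V ≈ 1.50 V

The wiper splits the pot into (1−α)R = 8.760 kΩ above and αR = 6.240 kΩ below.
Lower section ‖ load = 5.994 kΩ.
V_wiper = 3.70 × 5.994/(8.760 + 5.994) = 1.50 V.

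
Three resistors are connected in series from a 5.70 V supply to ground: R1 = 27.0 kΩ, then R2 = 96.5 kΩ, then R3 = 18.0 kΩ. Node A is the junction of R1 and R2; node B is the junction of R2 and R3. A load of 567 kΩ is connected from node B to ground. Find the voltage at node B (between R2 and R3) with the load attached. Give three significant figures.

At node B, R3 is in parallel with the load: R3‖R_L = 17.45 kΩ.
Below node A the resistance is R2 + (R3‖R_L) = 113.9 kΩ, so V_A = 5.70 × 113.9/140.9 = 4.608 V.
Then V_B = V_A × (R3‖R_L)/(R2 + R3‖R_L) = 4.608 × 17.45/113.9 = 0.706 V.

V ≈ 0.706 V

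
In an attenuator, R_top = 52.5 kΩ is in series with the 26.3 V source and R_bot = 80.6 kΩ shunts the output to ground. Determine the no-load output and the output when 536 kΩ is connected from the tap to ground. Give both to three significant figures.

Unloaded: 15.9 V; loaded: 15.0 V

Open-circuit: V = 26.3 × 80.6/(52.5 + 80.6) = 15.9 V.
With the load, R_bot becomes R_bot‖R_L = 70.06 kΩ, so V = 26.3 × 70.06/122.6 = 15.0 V.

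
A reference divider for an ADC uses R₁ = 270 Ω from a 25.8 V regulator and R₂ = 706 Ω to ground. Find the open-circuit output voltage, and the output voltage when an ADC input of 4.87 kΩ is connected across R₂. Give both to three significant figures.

Unloaded: 18.7 V; loaded: 17.9 V

Open-circuit: V = 25.8 × 706/(270 + 706) = 18.7 V.
With the load, R₂ becomes R₂‖R_L = 616.6 Ω, so V = 25.8 × 616.6/886.6 = 17.9 V.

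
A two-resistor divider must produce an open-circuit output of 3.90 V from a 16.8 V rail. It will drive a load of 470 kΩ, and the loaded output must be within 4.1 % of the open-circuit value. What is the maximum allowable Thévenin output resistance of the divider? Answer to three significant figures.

R_th ≤ 20.1 kΩ

Loading drop = R_th/(R_th + R_L) ≤ 0.0410, so R_th ≤ R_L · ε/(1−ε) = 470 kΩ × 0.0410/0.9590 = 20.1 kΩ.
(Any R1, R2 with R2/(R1+R2) = 0.232 and R1‖R2 ≤ 20.1 kΩ will meet the spec.)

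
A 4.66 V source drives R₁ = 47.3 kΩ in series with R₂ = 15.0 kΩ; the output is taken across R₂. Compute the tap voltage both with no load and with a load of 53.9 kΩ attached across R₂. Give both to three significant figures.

Open-circuit: V = 4.66 × 15.0/(47.3 + 15.0) = 1.12 V.
With the load, R₂ becomes R₂‖R_L = 11.73 kΩ, so V = 4.66 × 11.73/59.03 = 0.926 V.

Unloaded: 1.12 V; loaded: 0.926 V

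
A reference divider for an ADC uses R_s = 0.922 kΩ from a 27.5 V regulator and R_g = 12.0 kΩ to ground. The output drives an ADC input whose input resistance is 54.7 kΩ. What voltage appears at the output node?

The load sits in parallel with R_g: R_g‖R_L = (12000 × 54700) / (12000 + 54700) = 9841 Ω.
V_out = 27.5 × 9841 / (922 + 9841) = 27.5 × 9841/10760 = 25.1 V.

V_out ≈ 25.1 V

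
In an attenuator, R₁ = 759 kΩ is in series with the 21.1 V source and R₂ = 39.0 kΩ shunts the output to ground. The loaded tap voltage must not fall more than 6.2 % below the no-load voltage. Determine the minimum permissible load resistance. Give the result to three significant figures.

Output resistance R_th = R₁‖R₂ = (759 × 39.0)/798.0 = 37.09 kΩ.
The fractional drop is R_th/(R_th + R_L); requiring this ≤ 0.0620 gives R_L ≥ R_th(1/0.0620 − 1) = 37.09 × 15.13 = 561 kΩ.

R_L(min) ≈ 561 kΩ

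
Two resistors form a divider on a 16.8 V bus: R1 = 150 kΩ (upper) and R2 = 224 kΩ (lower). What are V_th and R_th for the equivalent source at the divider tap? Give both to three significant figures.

V_th = 10.1 V, R_th = 89.8 kΩ

V_th is the open-circuit tap voltage: 16.8 × 224/(150 + 224) = 10.1 V.
With the supply zeroed, R1 and R2 appear in parallel from the tap: R_th = R1‖R2 = (150 × 224)/374.0 = 89.8 kΩ.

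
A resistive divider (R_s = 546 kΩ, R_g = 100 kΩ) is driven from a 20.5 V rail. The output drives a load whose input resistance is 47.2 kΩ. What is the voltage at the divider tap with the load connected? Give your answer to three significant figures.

V_out ≈ 1.14 V

The load sits in parallel with R_g: R_g‖R_L = (100 × 47.2) / (100 + 47.2) = 32.07 kΩ.
V_out = 20.5 × 32.07 / (546 + 32.07) = 20.5 × 32.07/578.1 = 1.14 V.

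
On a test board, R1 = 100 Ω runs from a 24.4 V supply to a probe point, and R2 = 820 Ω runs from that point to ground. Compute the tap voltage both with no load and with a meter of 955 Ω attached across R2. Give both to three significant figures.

Unloaded: 21.7 V; loaded: 19.9 V

Open-circuit: V = 24.4 × 820/(100 + 820) = 21.7 V.
With the load, R2 becomes R2‖R_L = 441.2 Ω, so V = 24.4 × 441.2/541.2 = 19.9 V.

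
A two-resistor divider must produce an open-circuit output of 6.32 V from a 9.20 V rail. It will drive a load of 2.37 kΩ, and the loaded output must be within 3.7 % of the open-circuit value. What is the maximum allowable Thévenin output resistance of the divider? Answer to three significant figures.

Loading drop = R_th/(R_th + R_L) ≤ 0.0370, so R_th ≤ R_L · ε/(1−ε) = 2.37 kΩ × 0.0370/0.9630 = 91.1 Ω.

R_th ≤ 91.1 Ω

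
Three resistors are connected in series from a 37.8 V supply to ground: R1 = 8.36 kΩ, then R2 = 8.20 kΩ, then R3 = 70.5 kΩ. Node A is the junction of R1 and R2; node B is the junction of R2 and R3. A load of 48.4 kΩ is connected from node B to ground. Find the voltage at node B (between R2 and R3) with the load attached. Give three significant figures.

V ≈ 24.0 V

At node B, R3 is in parallel with the load: R3‖R_L = 28.70 kΩ.
Below node A the resistance is R2 + (R3‖R_L) = 36.90 kΩ, so V_A = 37.8 × 36.90/45.26 = 30.82 V.
Then V_B = V_A × (R3‖R_L)/(R2 + R3‖R_L) = 30.82 × 28.70/36.90 = 24.0 V.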